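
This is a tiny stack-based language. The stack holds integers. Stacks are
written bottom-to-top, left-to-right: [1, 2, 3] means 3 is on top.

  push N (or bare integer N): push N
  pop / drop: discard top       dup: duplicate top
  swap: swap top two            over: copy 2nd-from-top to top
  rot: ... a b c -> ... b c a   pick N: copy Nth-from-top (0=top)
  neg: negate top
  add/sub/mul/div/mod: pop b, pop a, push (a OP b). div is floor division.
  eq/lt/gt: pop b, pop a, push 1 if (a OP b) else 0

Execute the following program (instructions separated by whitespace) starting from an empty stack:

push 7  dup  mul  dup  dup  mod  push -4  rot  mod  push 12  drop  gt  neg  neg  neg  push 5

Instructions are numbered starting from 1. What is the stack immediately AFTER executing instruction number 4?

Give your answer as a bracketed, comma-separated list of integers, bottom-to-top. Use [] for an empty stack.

Step 1 ('push 7'): [7]
Step 2 ('dup'): [7, 7]
Step 3 ('mul'): [49]
Step 4 ('dup'): [49, 49]

Answer: [49, 49]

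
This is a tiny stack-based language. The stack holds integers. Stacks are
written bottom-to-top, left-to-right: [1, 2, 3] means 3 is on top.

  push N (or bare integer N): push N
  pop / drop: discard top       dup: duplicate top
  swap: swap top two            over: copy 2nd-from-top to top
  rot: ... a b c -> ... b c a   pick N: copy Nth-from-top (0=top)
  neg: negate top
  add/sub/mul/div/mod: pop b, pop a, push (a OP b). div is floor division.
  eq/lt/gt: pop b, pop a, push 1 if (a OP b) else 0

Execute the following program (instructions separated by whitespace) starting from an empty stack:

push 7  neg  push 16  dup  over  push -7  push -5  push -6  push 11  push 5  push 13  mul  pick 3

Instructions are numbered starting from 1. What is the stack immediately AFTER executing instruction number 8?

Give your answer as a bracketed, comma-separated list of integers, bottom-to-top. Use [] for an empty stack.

Answer: [-7, 16, 16, 16, -7, -5, -6]

Derivation:
Step 1 ('push 7'): [7]
Step 2 ('neg'): [-7]
Step 3 ('push 16'): [-7, 16]
Step 4 ('dup'): [-7, 16, 16]
Step 5 ('over'): [-7, 16, 16, 16]
Step 6 ('push -7'): [-7, 16, 16, 16, -7]
Step 7 ('push -5'): [-7, 16, 16, 16, -7, -5]
Step 8 ('push -6'): [-7, 16, 16, 16, -7, -5, -6]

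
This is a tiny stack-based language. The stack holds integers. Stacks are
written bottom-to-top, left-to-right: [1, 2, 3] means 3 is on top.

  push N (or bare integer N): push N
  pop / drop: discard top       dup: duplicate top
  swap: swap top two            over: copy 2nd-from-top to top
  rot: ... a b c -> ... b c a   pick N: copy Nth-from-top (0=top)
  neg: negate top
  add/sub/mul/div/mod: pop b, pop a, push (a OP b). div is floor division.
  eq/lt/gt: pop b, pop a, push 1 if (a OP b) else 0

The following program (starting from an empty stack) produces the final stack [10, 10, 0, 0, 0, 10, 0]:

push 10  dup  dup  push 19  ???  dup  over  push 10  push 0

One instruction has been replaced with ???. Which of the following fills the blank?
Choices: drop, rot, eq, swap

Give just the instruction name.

Stack before ???: [10, 10, 10, 19]
Stack after ???:  [10, 10, 0]
Checking each choice:
  drop: produces [10, 10, 10, 10, 10, 10, 0]
  rot: produces [10, 10, 19, 10, 10, 10, 10, 0]
  eq: MATCH
  swap: produces [10, 10, 19, 10, 10, 10, 10, 0]


Answer: eq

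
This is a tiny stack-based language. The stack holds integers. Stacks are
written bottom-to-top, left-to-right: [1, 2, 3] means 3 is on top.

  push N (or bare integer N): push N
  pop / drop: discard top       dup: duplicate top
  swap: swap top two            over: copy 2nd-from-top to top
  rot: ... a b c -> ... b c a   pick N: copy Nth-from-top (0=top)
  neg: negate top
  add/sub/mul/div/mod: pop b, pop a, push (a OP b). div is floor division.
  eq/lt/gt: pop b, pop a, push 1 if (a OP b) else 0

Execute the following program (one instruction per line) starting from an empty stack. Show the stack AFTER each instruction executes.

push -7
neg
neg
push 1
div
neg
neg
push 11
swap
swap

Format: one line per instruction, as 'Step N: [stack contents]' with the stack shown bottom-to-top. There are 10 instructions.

Step 1: [-7]
Step 2: [7]
Step 3: [-7]
Step 4: [-7, 1]
Step 5: [-7]
Step 6: [7]
Step 7: [-7]
Step 8: [-7, 11]
Step 9: [11, -7]
Step 10: [-7, 11]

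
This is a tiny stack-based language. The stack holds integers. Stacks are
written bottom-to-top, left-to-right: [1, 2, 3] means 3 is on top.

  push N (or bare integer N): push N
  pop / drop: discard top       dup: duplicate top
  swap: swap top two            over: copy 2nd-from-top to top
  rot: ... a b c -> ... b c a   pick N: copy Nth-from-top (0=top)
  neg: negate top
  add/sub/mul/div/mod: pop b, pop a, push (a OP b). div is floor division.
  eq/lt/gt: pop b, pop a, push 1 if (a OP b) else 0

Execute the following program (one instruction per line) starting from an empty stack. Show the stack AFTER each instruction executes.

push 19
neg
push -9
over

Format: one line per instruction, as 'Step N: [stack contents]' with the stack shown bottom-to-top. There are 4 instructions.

Step 1: [19]
Step 2: [-19]
Step 3: [-19, -9]
Step 4: [-19, -9, -19]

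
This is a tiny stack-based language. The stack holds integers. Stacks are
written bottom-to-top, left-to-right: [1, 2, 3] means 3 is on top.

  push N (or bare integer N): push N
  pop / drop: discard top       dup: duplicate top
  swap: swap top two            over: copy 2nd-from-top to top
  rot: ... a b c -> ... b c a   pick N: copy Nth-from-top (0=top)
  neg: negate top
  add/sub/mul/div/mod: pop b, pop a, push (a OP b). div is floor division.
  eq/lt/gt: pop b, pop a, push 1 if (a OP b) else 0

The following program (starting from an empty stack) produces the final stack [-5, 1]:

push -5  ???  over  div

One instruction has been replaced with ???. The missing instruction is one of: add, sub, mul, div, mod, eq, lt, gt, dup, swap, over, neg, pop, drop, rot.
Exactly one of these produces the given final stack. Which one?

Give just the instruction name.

Stack before ???: [-5]
Stack after ???:  [-5, -5]
The instruction that transforms [-5] -> [-5, -5] is: dup

Answer: dup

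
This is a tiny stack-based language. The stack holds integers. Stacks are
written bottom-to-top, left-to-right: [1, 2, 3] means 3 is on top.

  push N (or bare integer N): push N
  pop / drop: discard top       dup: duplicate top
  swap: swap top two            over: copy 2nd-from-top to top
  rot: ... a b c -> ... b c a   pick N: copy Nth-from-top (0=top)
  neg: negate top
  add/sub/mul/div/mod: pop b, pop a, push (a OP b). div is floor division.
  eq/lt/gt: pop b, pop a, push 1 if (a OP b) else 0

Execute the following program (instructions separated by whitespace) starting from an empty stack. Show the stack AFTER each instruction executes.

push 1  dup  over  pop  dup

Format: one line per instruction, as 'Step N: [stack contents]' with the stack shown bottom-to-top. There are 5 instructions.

Step 1: [1]
Step 2: [1, 1]
Step 3: [1, 1, 1]
Step 4: [1, 1]
Step 5: [1, 1, 1]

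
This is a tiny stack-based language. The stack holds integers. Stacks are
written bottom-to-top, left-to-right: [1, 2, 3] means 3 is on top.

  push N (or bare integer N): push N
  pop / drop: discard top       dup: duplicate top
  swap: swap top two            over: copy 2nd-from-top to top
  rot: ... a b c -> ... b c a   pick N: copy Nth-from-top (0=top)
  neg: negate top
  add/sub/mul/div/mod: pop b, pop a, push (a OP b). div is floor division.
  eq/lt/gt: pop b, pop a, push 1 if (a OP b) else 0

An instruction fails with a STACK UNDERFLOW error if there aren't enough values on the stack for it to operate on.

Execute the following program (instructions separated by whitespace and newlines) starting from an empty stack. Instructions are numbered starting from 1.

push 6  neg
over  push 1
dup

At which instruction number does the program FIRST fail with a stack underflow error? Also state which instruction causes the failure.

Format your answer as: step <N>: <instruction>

Step 1 ('push 6'): stack = [6], depth = 1
Step 2 ('neg'): stack = [-6], depth = 1
Step 3 ('over'): needs 2 value(s) but depth is 1 — STACK UNDERFLOW

Answer: step 3: over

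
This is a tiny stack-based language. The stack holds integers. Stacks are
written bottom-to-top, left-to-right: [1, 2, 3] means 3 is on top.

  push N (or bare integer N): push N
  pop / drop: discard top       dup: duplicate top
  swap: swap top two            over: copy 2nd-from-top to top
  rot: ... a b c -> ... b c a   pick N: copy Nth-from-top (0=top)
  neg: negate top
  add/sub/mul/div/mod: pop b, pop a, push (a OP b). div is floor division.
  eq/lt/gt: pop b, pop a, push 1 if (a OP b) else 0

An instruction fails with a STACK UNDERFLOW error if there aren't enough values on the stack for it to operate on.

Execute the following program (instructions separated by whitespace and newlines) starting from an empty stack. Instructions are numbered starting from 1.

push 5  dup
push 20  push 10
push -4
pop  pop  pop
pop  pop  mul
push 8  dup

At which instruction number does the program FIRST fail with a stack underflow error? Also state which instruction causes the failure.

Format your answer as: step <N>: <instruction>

Answer: step 11: mul

Derivation:
Step 1 ('push 5'): stack = [5], depth = 1
Step 2 ('dup'): stack = [5, 5], depth = 2
Step 3 ('push 20'): stack = [5, 5, 20], depth = 3
Step 4 ('push 10'): stack = [5, 5, 20, 10], depth = 4
Step 5 ('push -4'): stack = [5, 5, 20, 10, -4], depth = 5
Step 6 ('pop'): stack = [5, 5, 20, 10], depth = 4
Step 7 ('pop'): stack = [5, 5, 20], depth = 3
Step 8 ('pop'): stack = [5, 5], depth = 2
Step 9 ('pop'): stack = [5], depth = 1
Step 10 ('pop'): stack = [], depth = 0
Step 11 ('mul'): needs 2 value(s) but depth is 0 — STACK UNDERFLOW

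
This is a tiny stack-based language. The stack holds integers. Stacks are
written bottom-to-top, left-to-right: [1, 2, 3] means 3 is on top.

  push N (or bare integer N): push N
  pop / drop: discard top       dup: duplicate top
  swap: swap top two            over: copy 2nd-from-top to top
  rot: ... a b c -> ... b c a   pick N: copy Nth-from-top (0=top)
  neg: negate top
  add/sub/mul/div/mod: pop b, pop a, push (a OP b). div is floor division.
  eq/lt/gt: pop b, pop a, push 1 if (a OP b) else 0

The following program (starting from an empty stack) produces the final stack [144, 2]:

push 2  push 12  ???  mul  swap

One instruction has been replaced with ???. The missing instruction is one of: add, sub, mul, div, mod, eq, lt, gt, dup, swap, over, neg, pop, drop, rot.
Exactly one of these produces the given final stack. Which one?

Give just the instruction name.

Answer: dup

Derivation:
Stack before ???: [2, 12]
Stack after ???:  [2, 12, 12]
The instruction that transforms [2, 12] -> [2, 12, 12] is: dup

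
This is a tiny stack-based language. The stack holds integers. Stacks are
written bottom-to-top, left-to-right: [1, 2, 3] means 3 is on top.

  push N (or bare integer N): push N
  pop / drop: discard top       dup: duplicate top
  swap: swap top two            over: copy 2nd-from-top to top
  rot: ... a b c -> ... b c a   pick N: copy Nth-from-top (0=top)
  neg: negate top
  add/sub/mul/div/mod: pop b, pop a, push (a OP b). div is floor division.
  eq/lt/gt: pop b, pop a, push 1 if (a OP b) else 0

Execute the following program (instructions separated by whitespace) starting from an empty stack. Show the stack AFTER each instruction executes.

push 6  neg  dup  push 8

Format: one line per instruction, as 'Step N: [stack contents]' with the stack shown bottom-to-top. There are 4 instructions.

Step 1: [6]
Step 2: [-6]
Step 3: [-6, -6]
Step 4: [-6, -6, 8]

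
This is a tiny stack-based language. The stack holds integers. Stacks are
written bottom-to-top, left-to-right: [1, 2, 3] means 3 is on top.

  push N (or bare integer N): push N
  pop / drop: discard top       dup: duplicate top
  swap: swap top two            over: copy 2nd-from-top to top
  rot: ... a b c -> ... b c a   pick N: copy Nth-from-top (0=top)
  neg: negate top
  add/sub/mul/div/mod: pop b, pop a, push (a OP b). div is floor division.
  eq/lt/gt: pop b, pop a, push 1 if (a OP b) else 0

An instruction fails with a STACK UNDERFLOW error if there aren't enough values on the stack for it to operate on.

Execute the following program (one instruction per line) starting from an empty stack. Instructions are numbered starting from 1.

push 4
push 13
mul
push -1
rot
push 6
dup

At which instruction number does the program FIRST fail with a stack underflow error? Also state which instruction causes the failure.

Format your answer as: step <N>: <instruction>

Answer: step 5: rot

Derivation:
Step 1 ('push 4'): stack = [4], depth = 1
Step 2 ('push 13'): stack = [4, 13], depth = 2
Step 3 ('mul'): stack = [52], depth = 1
Step 4 ('push -1'): stack = [52, -1], depth = 2
Step 5 ('rot'): needs 3 value(s) but depth is 2 — STACK UNDERFLOW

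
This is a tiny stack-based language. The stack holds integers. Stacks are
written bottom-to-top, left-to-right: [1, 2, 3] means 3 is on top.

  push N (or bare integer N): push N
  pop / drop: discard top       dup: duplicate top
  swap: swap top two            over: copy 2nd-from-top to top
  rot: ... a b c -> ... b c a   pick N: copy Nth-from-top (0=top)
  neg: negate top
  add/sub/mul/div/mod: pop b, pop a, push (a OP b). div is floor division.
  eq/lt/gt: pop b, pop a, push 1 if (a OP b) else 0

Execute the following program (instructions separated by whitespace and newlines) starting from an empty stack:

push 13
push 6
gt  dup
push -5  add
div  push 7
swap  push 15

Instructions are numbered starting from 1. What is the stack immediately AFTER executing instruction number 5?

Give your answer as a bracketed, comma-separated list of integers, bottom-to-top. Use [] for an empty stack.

Step 1 ('push 13'): [13]
Step 2 ('push 6'): [13, 6]
Step 3 ('gt'): [1]
Step 4 ('dup'): [1, 1]
Step 5 ('push -5'): [1, 1, -5]

Answer: [1, 1, -5]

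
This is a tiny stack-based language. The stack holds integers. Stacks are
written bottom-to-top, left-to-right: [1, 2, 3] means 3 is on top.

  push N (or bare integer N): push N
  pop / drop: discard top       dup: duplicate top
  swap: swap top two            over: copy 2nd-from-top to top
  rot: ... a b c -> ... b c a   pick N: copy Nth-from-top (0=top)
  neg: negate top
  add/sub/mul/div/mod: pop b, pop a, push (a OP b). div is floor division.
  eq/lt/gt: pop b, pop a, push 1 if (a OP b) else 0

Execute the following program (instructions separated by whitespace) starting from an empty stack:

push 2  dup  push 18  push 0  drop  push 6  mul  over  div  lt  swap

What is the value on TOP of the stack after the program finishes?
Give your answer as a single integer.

After 'push 2': [2]
After 'dup': [2, 2]
After 'push 18': [2, 2, 18]
After 'push 0': [2, 2, 18, 0]
After 'drop': [2, 2, 18]
After 'push 6': [2, 2, 18, 6]
After 'mul': [2, 2, 108]
After 'over': [2, 2, 108, 2]
After 'div': [2, 2, 54]
After 'lt': [2, 1]
After 'swap': [1, 2]

Answer: 2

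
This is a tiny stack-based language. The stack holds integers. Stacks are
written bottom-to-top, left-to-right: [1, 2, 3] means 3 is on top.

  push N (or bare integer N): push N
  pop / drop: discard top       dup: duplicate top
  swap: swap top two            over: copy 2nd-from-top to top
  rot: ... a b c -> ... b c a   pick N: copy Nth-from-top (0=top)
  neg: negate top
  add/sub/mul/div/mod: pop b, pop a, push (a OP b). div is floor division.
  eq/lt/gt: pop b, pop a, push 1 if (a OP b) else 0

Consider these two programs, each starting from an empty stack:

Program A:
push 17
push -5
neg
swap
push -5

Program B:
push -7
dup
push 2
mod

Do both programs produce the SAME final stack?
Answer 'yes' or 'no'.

Answer: no

Derivation:
Program A trace:
  After 'push 17': [17]
  After 'push -5': [17, -5]
  After 'neg': [17, 5]
  After 'swap': [5, 17]
  After 'push -5': [5, 17, -5]
Program A final stack: [5, 17, -5]

Program B trace:
  After 'push -7': [-7]
  After 'dup': [-7, -7]
  After 'push 2': [-7, -7, 2]
  After 'mod': [-7, 1]
Program B final stack: [-7, 1]
Same: no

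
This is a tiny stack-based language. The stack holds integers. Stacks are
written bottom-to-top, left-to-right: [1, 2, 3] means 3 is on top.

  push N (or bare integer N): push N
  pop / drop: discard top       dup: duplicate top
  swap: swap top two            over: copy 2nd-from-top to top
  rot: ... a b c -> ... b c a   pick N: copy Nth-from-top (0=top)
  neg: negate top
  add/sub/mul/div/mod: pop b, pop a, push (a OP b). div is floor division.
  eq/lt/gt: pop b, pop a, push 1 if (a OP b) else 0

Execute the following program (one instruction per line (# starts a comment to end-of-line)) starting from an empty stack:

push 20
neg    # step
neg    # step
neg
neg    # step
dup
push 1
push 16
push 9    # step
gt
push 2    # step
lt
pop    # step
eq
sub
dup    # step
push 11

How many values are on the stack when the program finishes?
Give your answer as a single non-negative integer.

Answer: 3

Derivation:
After 'push 20': stack = [20] (depth 1)
After 'neg': stack = [-20] (depth 1)
After 'neg': stack = [20] (depth 1)
After 'neg': stack = [-20] (depth 1)
After 'neg': stack = [20] (depth 1)
After 'dup': stack = [20, 20] (depth 2)
After 'push 1': stack = [20, 20, 1] (depth 3)
After 'push 16': stack = [20, 20, 1, 16] (depth 4)
After 'push 9': stack = [20, 20, 1, 16, 9] (depth 5)
After 'gt': stack = [20, 20, 1, 1] (depth 4)
After 'push 2': stack = [20, 20, 1, 1, 2] (depth 5)
After 'lt': stack = [20, 20, 1, 1] (depth 4)
After 'pop': stack = [20, 20, 1] (depth 3)
After 'eq': stack = [20, 0] (depth 2)
After 'sub': stack = [20] (depth 1)
After 'dup': stack = [20, 20] (depth 2)
After 'push 11': stack = [20, 20, 11] (depth 3)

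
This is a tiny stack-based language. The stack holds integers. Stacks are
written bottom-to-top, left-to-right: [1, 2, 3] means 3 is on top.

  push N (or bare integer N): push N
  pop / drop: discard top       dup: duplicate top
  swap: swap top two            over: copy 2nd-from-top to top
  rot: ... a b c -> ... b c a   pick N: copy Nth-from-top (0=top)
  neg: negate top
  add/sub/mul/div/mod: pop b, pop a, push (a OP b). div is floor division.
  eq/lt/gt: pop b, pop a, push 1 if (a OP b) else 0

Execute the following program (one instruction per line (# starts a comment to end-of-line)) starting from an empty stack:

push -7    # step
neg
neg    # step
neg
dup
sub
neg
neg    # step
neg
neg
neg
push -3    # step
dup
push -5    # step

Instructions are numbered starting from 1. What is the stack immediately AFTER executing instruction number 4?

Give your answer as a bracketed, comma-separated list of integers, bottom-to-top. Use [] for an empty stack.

Step 1 ('push -7'): [-7]
Step 2 ('neg'): [7]
Step 3 ('neg'): [-7]
Step 4 ('neg'): [7]

Answer: [7]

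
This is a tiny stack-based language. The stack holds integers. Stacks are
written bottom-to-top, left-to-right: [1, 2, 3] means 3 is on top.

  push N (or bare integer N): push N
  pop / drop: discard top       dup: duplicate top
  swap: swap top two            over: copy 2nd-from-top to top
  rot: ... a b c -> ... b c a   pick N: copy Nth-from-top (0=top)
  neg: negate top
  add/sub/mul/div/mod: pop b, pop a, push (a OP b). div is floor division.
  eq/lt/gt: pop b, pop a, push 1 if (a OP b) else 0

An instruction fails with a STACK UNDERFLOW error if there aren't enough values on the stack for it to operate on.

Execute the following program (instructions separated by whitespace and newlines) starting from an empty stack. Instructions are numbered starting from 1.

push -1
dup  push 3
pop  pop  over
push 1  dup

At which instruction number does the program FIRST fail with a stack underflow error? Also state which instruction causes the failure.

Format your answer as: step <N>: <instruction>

Answer: step 6: over

Derivation:
Step 1 ('push -1'): stack = [-1], depth = 1
Step 2 ('dup'): stack = [-1, -1], depth = 2
Step 3 ('push 3'): stack = [-1, -1, 3], depth = 3
Step 4 ('pop'): stack = [-1, -1], depth = 2
Step 5 ('pop'): stack = [-1], depth = 1
Step 6 ('over'): needs 2 value(s) but depth is 1 — STACK UNDERFLOW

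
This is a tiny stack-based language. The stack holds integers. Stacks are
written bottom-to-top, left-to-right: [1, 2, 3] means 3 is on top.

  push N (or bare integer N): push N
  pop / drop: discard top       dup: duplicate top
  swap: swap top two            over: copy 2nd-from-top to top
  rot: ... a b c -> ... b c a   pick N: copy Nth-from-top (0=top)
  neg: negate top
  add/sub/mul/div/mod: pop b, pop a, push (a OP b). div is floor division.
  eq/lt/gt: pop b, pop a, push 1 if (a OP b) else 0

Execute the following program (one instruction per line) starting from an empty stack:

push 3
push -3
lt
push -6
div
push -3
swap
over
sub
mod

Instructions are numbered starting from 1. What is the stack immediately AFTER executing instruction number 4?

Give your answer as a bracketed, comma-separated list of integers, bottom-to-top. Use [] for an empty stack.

Step 1 ('push 3'): [3]
Step 2 ('push -3'): [3, -3]
Step 3 ('lt'): [0]
Step 4 ('push -6'): [0, -6]

Answer: [0, -6]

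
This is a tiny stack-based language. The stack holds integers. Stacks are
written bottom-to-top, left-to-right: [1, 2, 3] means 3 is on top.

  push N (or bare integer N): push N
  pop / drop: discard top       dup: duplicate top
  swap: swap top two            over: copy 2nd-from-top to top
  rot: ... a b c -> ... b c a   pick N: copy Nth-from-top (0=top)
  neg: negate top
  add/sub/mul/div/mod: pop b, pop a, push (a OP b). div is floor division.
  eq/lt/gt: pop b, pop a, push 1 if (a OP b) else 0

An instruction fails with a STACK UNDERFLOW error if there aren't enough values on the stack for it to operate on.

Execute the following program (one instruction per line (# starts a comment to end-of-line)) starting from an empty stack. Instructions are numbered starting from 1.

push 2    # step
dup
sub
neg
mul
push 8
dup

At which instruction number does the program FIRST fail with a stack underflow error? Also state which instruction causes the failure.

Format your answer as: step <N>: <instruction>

Answer: step 5: mul

Derivation:
Step 1 ('push 2'): stack = [2], depth = 1
Step 2 ('dup'): stack = [2, 2], depth = 2
Step 3 ('sub'): stack = [0], depth = 1
Step 4 ('neg'): stack = [0], depth = 1
Step 5 ('mul'): needs 2 value(s) but depth is 1 — STACK UNDERFLOW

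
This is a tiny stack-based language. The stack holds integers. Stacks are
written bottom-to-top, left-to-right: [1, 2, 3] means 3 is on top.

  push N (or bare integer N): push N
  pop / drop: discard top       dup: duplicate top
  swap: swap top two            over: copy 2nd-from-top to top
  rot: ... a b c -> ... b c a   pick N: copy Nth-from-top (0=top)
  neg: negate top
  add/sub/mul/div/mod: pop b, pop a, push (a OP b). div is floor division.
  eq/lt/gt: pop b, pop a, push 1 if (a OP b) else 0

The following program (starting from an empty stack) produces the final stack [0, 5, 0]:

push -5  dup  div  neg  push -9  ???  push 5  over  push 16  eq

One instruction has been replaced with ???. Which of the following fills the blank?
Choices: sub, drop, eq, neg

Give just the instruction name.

Stack before ???: [-1, -9]
Stack after ???:  [0]
Checking each choice:
  sub: produces [8, 5, 0]
  drop: produces [-1, 5, 0]
  eq: MATCH
  neg: produces [-1, 9, 5, 0]


Answer: eq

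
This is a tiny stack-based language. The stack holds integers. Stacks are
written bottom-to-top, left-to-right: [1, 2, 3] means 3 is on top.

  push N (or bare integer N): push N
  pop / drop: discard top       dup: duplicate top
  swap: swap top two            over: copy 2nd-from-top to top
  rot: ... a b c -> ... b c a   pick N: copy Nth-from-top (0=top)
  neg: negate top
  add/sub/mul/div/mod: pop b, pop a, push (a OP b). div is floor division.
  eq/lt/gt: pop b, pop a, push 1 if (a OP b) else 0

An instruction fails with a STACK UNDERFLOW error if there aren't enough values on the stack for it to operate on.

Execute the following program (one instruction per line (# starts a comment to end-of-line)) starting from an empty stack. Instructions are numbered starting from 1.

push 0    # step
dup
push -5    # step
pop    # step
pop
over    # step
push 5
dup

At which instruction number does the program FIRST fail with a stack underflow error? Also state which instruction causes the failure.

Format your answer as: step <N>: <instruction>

Step 1 ('push 0'): stack = [0], depth = 1
Step 2 ('dup'): stack = [0, 0], depth = 2
Step 3 ('push -5'): stack = [0, 0, -5], depth = 3
Step 4 ('pop'): stack = [0, 0], depth = 2
Step 5 ('pop'): stack = [0], depth = 1
Step 6 ('over'): needs 2 value(s) but depth is 1 — STACK UNDERFLOW

Answer: step 6: over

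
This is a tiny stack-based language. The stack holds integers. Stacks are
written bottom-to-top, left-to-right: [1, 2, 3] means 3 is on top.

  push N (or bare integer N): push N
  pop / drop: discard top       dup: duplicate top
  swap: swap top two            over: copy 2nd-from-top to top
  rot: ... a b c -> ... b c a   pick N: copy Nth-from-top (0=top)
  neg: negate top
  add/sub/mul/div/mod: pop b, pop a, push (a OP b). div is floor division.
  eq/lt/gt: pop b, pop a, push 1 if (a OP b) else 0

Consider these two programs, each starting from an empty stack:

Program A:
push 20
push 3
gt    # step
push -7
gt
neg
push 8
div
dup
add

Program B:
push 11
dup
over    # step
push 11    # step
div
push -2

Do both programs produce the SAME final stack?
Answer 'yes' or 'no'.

Program A trace:
  After 'push 20': [20]
  After 'push 3': [20, 3]
  After 'gt': [1]
  After 'push -7': [1, -7]
  After 'gt': [1]
  After 'neg': [-1]
  After 'push 8': [-1, 8]
  After 'div': [-1]
  After 'dup': [-1, -1]
  After 'add': [-2]
Program A final stack: [-2]

Program B trace:
  After 'push 11': [11]
  After 'dup': [11, 11]
  After 'over': [11, 11, 11]
  After 'push 11': [11, 11, 11, 11]
  After 'div': [11, 11, 1]
  After 'push -2': [11, 11, 1, -2]
Program B final stack: [11, 11, 1, -2]
Same: no

Answer: no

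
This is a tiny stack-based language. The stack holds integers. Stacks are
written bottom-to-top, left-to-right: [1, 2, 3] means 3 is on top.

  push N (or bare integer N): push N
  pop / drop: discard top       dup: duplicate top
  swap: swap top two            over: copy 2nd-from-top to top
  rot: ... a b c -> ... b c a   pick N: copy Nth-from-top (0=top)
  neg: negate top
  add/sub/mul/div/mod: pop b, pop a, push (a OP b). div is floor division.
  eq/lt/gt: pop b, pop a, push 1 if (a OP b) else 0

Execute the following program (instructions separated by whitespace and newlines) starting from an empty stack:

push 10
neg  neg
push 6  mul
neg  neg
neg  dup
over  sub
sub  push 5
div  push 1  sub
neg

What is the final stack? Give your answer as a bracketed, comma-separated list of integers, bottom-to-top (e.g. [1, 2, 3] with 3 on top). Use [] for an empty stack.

Answer: [13]

Derivation:
After 'push 10': [10]
After 'neg': [-10]
After 'neg': [10]
After 'push 6': [10, 6]
After 'mul': [60]
After 'neg': [-60]
After 'neg': [60]
After 'neg': [-60]
After 'dup': [-60, -60]
After 'over': [-60, -60, -60]
After 'sub': [-60, 0]
After 'sub': [-60]
After 'push 5': [-60, 5]
After 'div': [-12]
After 'push 1': [-12, 1]
After 'sub': [-13]
After 'neg': [13]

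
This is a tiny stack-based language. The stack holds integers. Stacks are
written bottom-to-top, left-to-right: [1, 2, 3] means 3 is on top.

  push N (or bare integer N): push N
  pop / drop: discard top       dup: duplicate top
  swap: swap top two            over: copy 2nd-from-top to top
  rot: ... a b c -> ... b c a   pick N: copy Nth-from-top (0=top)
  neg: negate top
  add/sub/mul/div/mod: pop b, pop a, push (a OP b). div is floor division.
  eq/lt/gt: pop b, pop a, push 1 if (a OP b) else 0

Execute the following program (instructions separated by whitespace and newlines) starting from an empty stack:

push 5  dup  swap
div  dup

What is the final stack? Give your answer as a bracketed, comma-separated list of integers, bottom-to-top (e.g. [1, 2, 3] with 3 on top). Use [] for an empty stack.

Answer: [1, 1]

Derivation:
After 'push 5': [5]
After 'dup': [5, 5]
After 'swap': [5, 5]
After 'div': [1]
After 'dup': [1, 1]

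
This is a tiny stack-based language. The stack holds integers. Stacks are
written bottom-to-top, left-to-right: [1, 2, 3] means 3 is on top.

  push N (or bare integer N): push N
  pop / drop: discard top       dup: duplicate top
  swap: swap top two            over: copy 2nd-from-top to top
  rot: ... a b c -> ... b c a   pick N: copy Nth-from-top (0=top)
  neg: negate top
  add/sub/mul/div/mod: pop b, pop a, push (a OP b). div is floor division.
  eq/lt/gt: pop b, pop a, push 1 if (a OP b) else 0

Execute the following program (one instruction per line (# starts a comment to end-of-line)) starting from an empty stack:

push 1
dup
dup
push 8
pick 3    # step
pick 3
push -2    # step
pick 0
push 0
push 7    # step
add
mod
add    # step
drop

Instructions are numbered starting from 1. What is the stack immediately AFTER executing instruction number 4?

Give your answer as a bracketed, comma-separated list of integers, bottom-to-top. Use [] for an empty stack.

Step 1 ('push 1'): [1]
Step 2 ('dup'): [1, 1]
Step 3 ('dup'): [1, 1, 1]
Step 4 ('push 8'): [1, 1, 1, 8]

Answer: [1, 1, 1, 8]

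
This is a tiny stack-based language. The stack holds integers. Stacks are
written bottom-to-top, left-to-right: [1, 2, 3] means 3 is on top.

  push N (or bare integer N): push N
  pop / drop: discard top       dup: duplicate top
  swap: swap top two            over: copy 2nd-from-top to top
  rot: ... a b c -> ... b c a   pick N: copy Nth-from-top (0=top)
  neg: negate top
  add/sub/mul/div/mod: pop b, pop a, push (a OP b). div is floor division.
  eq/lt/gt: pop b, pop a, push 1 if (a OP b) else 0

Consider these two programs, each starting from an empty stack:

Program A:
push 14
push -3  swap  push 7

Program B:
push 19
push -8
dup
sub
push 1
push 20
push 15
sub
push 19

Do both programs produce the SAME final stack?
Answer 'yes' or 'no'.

Answer: no

Derivation:
Program A trace:
  After 'push 14': [14]
  After 'push -3': [14, -3]
  After 'swap': [-3, 14]
  After 'push 7': [-3, 14, 7]
Program A final stack: [-3, 14, 7]

Program B trace:
  After 'push 19': [19]
  After 'push -8': [19, -8]
  After 'dup': [19, -8, -8]
  After 'sub': [19, 0]
  After 'push 1': [19, 0, 1]
  After 'push 20': [19, 0, 1, 20]
  After 'push 15': [19, 0, 1, 20, 15]
  After 'sub': [19, 0, 1, 5]
  After 'push 19': [19, 0, 1, 5, 19]
Program B final stack: [19, 0, 1, 5, 19]
Same: no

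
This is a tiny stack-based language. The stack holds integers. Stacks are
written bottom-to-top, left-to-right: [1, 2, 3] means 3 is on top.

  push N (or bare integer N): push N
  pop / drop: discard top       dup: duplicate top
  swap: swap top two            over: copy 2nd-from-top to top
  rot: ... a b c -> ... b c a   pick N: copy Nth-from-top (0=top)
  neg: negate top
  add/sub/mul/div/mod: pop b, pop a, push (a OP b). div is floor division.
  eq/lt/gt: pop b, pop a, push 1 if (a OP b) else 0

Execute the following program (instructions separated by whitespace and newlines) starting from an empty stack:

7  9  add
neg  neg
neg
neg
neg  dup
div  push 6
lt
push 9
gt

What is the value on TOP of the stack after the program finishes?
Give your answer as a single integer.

Answer: 0

Derivation:
After 'push 7': [7]
After 'push 9': [7, 9]
After 'add': [16]
After 'neg': [-16]
After 'neg': [16]
After 'neg': [-16]
After 'neg': [16]
After 'neg': [-16]
After 'dup': [-16, -16]
After 'div': [1]
After 'push 6': [1, 6]
After 'lt': [1]
After 'push 9': [1, 9]
After 'gt': [0]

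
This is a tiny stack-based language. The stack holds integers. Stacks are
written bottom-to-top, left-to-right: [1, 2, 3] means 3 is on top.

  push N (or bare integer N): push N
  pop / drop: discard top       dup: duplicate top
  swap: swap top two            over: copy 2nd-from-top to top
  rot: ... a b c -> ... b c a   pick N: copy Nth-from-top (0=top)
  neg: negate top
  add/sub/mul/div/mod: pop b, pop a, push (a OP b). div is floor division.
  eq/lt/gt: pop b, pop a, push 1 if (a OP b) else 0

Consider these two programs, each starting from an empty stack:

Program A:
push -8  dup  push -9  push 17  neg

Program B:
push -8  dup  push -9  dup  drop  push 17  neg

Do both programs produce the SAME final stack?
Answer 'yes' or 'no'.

Answer: yes

Derivation:
Program A trace:
  After 'push -8': [-8]
  After 'dup': [-8, -8]
  After 'push -9': [-8, -8, -9]
  After 'push 17': [-8, -8, -9, 17]
  After 'neg': [-8, -8, -9, -17]
Program A final stack: [-8, -8, -9, -17]

Program B trace:
  After 'push -8': [-8]
  After 'dup': [-8, -8]
  After 'push -9': [-8, -8, -9]
  After 'dup': [-8, -8, -9, -9]
  After 'drop': [-8, -8, -9]
  After 'push 17': [-8, -8, -9, 17]
  After 'neg': [-8, -8, -9, -17]
Program B final stack: [-8, -8, -9, -17]
Same: yes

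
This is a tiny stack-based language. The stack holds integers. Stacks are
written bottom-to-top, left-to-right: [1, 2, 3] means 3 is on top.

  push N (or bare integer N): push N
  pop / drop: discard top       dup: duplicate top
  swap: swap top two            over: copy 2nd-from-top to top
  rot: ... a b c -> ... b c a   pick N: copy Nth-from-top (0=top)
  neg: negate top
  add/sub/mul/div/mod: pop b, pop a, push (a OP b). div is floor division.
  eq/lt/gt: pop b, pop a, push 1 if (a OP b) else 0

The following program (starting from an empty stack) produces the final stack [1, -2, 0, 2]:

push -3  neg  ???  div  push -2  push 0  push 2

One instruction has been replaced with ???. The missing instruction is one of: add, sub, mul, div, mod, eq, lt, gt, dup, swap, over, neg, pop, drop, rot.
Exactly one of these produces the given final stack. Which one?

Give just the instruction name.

Answer: dup

Derivation:
Stack before ???: [3]
Stack after ???:  [3, 3]
The instruction that transforms [3] -> [3, 3] is: dup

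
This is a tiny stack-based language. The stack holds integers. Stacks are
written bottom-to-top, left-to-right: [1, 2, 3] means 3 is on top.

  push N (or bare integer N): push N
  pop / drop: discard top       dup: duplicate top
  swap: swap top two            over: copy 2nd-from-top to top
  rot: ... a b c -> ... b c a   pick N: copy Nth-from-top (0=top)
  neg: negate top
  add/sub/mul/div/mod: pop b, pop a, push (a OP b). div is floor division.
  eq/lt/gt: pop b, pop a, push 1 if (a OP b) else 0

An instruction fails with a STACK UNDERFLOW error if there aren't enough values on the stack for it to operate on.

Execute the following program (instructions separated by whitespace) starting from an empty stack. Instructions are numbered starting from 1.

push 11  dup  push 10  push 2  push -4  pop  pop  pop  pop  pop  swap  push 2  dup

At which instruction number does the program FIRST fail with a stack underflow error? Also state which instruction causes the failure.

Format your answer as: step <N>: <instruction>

Step 1 ('push 11'): stack = [11], depth = 1
Step 2 ('dup'): stack = [11, 11], depth = 2
Step 3 ('push 10'): stack = [11, 11, 10], depth = 3
Step 4 ('push 2'): stack = [11, 11, 10, 2], depth = 4
Step 5 ('push -4'): stack = [11, 11, 10, 2, -4], depth = 5
Step 6 ('pop'): stack = [11, 11, 10, 2], depth = 4
Step 7 ('pop'): stack = [11, 11, 10], depth = 3
Step 8 ('pop'): stack = [11, 11], depth = 2
Step 9 ('pop'): stack = [11], depth = 1
Step 10 ('pop'): stack = [], depth = 0
Step 11 ('swap'): needs 2 value(s) but depth is 0 — STACK UNDERFLOW

Answer: step 11: swap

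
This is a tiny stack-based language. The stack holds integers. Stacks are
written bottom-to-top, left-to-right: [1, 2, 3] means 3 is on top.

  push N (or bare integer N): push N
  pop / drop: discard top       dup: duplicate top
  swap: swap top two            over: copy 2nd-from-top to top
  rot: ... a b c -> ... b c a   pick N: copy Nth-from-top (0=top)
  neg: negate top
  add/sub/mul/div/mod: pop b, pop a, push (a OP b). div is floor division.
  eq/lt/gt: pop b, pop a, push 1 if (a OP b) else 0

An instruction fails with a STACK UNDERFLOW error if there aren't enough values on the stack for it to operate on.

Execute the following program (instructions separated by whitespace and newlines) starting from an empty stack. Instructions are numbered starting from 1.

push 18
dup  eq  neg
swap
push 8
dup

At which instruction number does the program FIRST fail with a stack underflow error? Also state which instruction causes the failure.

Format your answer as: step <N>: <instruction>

Step 1 ('push 18'): stack = [18], depth = 1
Step 2 ('dup'): stack = [18, 18], depth = 2
Step 3 ('eq'): stack = [1], depth = 1
Step 4 ('neg'): stack = [-1], depth = 1
Step 5 ('swap'): needs 2 value(s) but depth is 1 — STACK UNDERFLOW

Answer: step 5: swap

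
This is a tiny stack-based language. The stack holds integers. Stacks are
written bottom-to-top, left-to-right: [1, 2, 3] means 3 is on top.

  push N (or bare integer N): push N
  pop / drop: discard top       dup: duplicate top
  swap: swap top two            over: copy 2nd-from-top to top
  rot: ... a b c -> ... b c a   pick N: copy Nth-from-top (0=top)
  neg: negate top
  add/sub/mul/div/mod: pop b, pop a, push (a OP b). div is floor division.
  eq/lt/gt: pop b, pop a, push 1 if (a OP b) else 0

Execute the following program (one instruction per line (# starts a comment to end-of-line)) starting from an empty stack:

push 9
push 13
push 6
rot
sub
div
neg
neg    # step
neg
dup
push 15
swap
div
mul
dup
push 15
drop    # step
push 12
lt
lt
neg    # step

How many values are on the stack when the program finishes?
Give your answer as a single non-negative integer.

After 'push 9': stack = [9] (depth 1)
After 'push 13': stack = [9, 13] (depth 2)
After 'push 6': stack = [9, 13, 6] (depth 3)
After 'rot': stack = [13, 6, 9] (depth 3)
After 'sub': stack = [13, -3] (depth 2)
After 'div': stack = [-5] (depth 1)
After 'neg': stack = [5] (depth 1)
After 'neg': stack = [-5] (depth 1)
After 'neg': stack = [5] (depth 1)
After 'dup': stack = [5, 5] (depth 2)
  ...
After 'swap': stack = [5, 15, 5] (depth 3)
After 'div': stack = [5, 3] (depth 2)
After 'mul': stack = [15] (depth 1)
After 'dup': stack = [15, 15] (depth 2)
After 'push 15': stack = [15, 15, 15] (depth 3)
After 'drop': stack = [15, 15] (depth 2)
After 'push 12': stack = [15, 15, 12] (depth 3)
After 'lt': stack = [15, 0] (depth 2)
After 'lt': stack = [0] (depth 1)
After 'neg': stack = [0] (depth 1)

Answer: 1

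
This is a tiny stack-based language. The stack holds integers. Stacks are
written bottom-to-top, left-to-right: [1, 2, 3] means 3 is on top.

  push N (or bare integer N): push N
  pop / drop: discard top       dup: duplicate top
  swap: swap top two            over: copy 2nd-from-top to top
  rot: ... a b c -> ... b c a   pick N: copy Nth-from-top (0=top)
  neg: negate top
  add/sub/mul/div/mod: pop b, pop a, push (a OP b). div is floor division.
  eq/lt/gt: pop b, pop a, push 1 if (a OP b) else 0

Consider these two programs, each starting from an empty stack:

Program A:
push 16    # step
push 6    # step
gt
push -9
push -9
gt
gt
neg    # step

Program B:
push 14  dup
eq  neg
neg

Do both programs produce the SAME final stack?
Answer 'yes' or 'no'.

Program A trace:
  After 'push 16': [16]
  After 'push 6': [16, 6]
  After 'gt': [1]
  After 'push -9': [1, -9]
  After 'push -9': [1, -9, -9]
  After 'gt': [1, 0]
  After 'gt': [1]
  After 'neg': [-1]
Program A final stack: [-1]

Program B trace:
  After 'push 14': [14]
  After 'dup': [14, 14]
  After 'eq': [1]
  After 'neg': [-1]
  After 'neg': [1]
Program B final stack: [1]
Same: no

Answer: no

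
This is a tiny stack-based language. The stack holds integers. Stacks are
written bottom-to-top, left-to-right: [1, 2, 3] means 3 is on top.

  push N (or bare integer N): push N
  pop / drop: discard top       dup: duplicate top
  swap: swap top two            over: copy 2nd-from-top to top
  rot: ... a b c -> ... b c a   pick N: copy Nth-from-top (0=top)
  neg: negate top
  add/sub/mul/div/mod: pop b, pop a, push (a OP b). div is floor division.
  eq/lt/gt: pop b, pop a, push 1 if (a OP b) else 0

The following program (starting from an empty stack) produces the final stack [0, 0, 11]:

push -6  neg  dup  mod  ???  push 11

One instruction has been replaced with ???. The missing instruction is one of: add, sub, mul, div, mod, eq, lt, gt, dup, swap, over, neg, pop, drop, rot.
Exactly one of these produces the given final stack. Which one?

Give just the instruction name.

Answer: dup

Derivation:
Stack before ???: [0]
Stack after ???:  [0, 0]
The instruction that transforms [0] -> [0, 0] is: dup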